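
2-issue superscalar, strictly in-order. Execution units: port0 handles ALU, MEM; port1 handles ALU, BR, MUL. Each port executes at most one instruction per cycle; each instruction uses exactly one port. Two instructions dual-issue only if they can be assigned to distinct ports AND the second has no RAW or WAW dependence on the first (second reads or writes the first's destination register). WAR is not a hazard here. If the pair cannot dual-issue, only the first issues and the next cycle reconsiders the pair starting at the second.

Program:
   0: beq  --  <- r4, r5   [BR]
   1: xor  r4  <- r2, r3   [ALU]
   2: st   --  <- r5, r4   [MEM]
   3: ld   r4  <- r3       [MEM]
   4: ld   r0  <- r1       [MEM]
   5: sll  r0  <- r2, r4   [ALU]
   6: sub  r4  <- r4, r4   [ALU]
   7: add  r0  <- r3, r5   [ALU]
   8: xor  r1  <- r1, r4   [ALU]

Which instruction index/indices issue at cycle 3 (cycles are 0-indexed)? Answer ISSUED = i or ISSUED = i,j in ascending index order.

ISSUED = 4

c0: i0+i1 beq.BR+xor.ALU  dual
c1: i2 st.MEM  no-port MEM/MEM
c2: i3 ld.MEM  no-port MEM/MEM
c3: i4 ld.MEM  WAW r0
c4: i5+i6 sll.ALU+sub.ALU  dual
c5: i7+i8 add.ALU+xor.ALU  dual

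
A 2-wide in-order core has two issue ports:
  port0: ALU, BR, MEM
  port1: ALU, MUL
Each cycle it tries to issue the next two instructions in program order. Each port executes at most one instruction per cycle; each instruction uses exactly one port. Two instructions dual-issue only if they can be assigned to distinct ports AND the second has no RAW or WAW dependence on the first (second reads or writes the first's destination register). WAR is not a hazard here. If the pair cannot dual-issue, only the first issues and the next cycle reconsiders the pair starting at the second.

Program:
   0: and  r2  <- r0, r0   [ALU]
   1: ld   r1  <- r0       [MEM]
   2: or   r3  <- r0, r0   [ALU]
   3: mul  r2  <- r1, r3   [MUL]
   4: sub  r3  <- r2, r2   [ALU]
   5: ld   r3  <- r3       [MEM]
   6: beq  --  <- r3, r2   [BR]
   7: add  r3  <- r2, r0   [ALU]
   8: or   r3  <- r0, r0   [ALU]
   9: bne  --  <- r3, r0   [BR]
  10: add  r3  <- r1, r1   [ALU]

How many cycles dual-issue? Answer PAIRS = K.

PAIRS = 3

0. and;ld @i0/i1  | 2-wide
1. or @i2  | RAW r3
2. mul @i3  | RAW r2
3. sub @i4  | RAW+WAW r3
4. ld @i5  | no-port MEM/BR
5. beq;add @i6/i7  | 2-wide
6. or @i8  | RAW r3
7. bne;add @i9/i10  | 2-wide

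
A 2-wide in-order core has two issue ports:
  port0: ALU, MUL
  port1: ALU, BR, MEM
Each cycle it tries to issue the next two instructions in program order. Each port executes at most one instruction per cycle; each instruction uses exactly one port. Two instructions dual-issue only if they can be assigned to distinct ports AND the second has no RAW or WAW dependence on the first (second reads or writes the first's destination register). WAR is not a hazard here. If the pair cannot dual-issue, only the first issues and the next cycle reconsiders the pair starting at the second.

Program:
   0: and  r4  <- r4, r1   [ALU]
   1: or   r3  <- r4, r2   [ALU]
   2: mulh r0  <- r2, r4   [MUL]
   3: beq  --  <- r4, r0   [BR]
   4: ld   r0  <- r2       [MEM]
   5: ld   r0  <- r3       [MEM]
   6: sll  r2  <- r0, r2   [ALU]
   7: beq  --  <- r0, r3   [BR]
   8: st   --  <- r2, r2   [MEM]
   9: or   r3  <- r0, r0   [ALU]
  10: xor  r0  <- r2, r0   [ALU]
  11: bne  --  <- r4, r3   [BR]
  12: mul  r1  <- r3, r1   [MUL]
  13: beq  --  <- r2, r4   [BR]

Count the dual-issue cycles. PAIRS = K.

PAIRS = 5

c0: i0 and  RAW r4
c1: i1&i2 or;mulh  2-wide
c2: i3 beq  no-port BR/MEM
c3: i4 ld  no-port MEM/MEM
c4: i5 ld  RAW r0
c5: i6&i7 sll;beq  2-wide
c6: i8&i9 st;or  2-wide
c7: i10&i11 xor;bne  2-wide
c8: i12&i13 mul;beq  2-wide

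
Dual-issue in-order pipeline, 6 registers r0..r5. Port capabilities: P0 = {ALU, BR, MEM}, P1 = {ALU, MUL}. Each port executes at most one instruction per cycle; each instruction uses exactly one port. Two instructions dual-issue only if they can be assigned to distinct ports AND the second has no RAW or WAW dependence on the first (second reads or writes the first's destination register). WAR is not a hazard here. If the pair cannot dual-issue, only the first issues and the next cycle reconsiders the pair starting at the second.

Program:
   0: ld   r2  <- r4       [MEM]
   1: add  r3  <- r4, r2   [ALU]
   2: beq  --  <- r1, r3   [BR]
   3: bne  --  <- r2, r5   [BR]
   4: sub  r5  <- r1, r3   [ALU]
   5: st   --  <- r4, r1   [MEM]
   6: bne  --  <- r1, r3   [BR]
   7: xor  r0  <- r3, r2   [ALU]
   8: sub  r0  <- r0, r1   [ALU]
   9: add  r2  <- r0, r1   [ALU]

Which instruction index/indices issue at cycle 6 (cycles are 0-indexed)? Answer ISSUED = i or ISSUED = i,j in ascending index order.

ISSUED = 8

#0 head=0: ld i0 RAW r2
#1 head=1: add i1 RAW r3
#2 head=2: beq i2 no-port BR/BR
#3 head=3: bne+sub i3&i4 dual
#4 head=5: st i5 no-port MEM/BR
#5 head=6: bne+xor i6&i7 dual
#6 head=8: sub i8 RAW r0
#7 head=9: add i9 tail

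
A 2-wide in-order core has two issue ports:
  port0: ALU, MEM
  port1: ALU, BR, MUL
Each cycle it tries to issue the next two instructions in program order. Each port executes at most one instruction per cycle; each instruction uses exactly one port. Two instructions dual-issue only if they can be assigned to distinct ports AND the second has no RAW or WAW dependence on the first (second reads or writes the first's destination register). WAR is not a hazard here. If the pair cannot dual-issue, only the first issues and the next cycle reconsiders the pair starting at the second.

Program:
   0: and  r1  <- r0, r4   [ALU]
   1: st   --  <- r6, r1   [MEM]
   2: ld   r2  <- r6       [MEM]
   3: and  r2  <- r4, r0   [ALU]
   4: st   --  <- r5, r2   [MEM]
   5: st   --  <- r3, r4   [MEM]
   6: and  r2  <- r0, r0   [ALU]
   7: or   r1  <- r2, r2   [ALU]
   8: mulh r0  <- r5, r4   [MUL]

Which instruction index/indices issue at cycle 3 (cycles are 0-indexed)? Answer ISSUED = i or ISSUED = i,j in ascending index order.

c0: i0 and  RAW r1
c1: i1 st  no-port MEM/MEM
c2: i2 ld  WAW r2
c3: i3 and  RAW r2
c4: i4 st  no-port MEM/MEM
c5: i5,i6 st;and  pair
c6: i7,i8 or;mulh  pair

ISSUED = 3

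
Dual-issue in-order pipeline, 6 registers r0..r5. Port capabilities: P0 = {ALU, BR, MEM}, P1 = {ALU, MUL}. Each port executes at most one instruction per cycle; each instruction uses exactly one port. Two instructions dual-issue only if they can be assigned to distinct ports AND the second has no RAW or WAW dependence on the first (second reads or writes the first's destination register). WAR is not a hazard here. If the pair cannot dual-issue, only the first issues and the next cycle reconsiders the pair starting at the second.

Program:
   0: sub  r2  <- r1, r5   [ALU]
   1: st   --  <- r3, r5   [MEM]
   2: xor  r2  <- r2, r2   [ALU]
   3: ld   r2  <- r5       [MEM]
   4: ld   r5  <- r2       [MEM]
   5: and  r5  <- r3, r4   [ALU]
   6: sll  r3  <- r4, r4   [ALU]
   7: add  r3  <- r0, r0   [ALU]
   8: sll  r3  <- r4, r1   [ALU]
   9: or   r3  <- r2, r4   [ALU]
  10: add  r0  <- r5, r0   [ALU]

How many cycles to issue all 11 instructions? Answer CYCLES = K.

[0] i0&i1  sub.ALU+st.MEM  -- dual
[1] i2  xor.ALU  -- WAW r2
[2] i3  ld.MEM  -- no-port MEM/MEM
[3] i4  ld.MEM  -- WAW r5
[4] i5&i6  and.ALU+sll.ALU  -- dual
[5] i7  add.ALU  -- WAW r3
[6] i8  sll.ALU  -- WAW r3
[7] i9&i10  or.ALU+add.ALU  -- dual

CYCLES = 8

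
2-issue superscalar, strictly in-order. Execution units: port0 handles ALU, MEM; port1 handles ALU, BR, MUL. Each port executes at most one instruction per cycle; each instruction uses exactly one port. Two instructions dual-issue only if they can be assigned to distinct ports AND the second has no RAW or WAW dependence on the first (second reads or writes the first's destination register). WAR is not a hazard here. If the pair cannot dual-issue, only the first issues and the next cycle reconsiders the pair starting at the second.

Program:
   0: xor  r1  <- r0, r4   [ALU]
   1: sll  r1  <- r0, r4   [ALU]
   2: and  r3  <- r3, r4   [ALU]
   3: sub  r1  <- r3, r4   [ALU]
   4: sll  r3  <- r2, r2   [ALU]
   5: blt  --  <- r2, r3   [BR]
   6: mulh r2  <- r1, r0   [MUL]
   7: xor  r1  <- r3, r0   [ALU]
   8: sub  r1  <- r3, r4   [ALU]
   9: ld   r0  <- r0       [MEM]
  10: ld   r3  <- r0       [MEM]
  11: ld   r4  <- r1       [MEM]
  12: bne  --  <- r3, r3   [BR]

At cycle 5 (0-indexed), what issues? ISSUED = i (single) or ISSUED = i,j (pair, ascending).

c0: i0 xor.ALU  WAW r1
c1: i1,i2 sll.ALU and.ALU  2-wide
c2: i3,i4 sub.ALU sll.ALU  2-wide
c3: i5 blt.BR  no-port BR/MUL
c4: i6,i7 mulh.MUL xor.ALU  2-wide
c5: i8,i9 sub.ALU ld.MEM  2-wide
c6: i10 ld.MEM  no-port MEM/MEM
c7: i11,i12 ld.MEM bne.BR  2-wide

ISSUED = 8,9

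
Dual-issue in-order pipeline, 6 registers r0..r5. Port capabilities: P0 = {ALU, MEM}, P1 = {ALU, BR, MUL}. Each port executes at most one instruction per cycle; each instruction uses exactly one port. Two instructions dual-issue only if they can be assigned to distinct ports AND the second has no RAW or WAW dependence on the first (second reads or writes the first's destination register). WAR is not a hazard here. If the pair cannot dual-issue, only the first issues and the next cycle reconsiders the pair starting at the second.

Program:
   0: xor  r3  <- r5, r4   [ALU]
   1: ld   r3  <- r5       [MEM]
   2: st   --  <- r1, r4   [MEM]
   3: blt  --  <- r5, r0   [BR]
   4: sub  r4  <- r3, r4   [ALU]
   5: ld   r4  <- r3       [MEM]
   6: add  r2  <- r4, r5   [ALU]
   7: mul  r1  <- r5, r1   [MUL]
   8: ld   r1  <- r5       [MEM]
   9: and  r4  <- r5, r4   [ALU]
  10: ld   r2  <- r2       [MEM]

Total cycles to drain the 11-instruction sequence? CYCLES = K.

CYCLES = 8

#0 head=0: xor i0 WAW r3
#1 head=1: ld i1 no-port MEM/MEM
#2 head=2: st blt i2&i3 dual
#3 head=4: sub i4 WAW r4
#4 head=5: ld i5 RAW r4
#5 head=6: add mul i6&i7 dual
#6 head=8: ld and i8&i9 dual
#7 head=10: ld i10 tail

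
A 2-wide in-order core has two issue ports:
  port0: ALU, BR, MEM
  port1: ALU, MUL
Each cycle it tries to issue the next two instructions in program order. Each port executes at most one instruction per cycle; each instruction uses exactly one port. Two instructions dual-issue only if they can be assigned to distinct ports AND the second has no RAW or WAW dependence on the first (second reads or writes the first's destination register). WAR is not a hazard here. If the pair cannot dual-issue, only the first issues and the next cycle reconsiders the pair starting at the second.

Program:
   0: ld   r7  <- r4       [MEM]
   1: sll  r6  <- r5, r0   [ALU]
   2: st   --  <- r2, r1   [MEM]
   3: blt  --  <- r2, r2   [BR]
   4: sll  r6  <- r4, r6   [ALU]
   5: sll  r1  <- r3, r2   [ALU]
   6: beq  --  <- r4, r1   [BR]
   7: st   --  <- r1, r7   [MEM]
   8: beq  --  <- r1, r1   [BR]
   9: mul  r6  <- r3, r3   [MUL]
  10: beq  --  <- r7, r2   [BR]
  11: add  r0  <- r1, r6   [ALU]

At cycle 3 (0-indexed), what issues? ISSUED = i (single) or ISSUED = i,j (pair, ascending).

ISSUED = 5

#0 head=0: ld;sll i0&i1 2-wide
#1 head=2: st i2 no-port MEM/BR
#2 head=3: blt;sll i3&i4 2-wide
#3 head=5: sll i5 RAW r1
#4 head=6: beq i6 no-port BR/MEM
#5 head=7: st i7 no-port MEM/BR
#6 head=8: beq;mul i8&i9 2-wide
#7 head=10: beq;add i10&i11 2-wide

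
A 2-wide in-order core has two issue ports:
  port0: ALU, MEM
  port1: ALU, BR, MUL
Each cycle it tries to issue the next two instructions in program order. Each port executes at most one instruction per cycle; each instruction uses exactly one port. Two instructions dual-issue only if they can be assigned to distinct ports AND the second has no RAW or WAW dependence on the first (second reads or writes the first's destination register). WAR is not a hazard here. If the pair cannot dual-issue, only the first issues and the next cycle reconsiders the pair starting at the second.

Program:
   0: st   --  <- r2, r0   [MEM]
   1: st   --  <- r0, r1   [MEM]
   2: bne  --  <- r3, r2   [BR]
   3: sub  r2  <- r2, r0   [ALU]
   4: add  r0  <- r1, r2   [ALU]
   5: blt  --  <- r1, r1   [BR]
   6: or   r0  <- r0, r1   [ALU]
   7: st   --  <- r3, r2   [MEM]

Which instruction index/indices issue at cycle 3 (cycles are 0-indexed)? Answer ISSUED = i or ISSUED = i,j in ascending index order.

ISSUED = 4,5

  cy0 -> i0 (st) no-port MEM/MEM
  cy1 -> i1/i2 (st+bne) 2-wide
  cy2 -> i3 (sub) RAW r2
  cy3 -> i4/i5 (add+blt) 2-wide
  cy4 -> i6/i7 (or+st) 2-wide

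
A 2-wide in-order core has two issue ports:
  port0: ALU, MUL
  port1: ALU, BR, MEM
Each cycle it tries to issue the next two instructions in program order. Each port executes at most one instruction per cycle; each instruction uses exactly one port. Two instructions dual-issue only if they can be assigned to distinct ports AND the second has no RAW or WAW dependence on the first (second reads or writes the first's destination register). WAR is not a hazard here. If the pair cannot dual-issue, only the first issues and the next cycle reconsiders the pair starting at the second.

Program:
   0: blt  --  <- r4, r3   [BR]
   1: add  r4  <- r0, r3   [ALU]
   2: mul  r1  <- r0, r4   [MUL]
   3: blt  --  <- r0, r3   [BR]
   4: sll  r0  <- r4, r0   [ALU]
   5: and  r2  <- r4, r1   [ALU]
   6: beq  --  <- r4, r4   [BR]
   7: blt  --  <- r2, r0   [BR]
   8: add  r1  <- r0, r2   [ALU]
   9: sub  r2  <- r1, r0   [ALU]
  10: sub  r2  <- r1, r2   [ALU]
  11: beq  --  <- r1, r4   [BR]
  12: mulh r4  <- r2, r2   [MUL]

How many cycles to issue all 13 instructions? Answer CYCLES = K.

CYCLES = 8

  cy0 -> i0,i1 (blt.BR add.ALU) 2-wide
  cy1 -> i2,i3 (mul.MUL blt.BR) 2-wide
  cy2 -> i4,i5 (sll.ALU and.ALU) 2-wide
  cy3 -> i6 (beq.BR) no-port BR/BR
  cy4 -> i7,i8 (blt.BR add.ALU) 2-wide
  cy5 -> i9 (sub.ALU) RAW+WAW r2
  cy6 -> i10,i11 (sub.ALU beq.BR) 2-wide
  cy7 -> i12 (mulh.MUL) tail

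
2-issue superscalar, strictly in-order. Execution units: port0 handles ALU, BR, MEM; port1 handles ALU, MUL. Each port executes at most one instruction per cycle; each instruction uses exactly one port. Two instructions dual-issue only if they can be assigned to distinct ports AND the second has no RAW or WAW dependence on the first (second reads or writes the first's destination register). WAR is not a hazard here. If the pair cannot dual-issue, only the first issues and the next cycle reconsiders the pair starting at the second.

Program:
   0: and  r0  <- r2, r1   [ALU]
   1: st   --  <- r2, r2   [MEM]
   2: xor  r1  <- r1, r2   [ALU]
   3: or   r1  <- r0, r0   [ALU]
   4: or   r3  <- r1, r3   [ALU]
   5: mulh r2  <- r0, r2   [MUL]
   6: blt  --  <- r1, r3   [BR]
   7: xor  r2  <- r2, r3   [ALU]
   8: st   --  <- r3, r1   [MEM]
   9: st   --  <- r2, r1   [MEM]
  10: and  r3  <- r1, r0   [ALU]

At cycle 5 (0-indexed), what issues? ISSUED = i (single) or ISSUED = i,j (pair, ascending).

ISSUED = 8

0. and st @i0/i1  | dual
1. xor @i2  | WAW r1
2. or @i3  | RAW r1
3. or mulh @i4/i5  | dual
4. blt xor @i6/i7  | dual
5. st @i8  | no-port MEM/MEM
6. st and @i9/i10  | dual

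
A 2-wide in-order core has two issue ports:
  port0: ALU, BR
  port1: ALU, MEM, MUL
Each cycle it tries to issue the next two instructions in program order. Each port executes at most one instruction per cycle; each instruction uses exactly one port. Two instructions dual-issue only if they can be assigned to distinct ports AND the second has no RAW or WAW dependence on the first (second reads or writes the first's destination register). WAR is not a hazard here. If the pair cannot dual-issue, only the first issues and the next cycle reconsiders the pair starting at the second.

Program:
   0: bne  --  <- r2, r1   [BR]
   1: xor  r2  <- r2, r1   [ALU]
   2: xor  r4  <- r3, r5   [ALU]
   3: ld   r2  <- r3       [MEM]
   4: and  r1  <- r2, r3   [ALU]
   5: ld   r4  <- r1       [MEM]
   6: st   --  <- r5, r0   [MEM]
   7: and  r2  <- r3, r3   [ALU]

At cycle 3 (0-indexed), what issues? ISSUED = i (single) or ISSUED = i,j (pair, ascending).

  cy0 -> i0&i1 (bne/xor) pair
  cy1 -> i2&i3 (xor/ld) pair
  cy2 -> i4 (and) RAW r1
  cy3 -> i5 (ld) no-port MEM/MEM
  cy4 -> i6&i7 (st/and) pair

ISSUED = 5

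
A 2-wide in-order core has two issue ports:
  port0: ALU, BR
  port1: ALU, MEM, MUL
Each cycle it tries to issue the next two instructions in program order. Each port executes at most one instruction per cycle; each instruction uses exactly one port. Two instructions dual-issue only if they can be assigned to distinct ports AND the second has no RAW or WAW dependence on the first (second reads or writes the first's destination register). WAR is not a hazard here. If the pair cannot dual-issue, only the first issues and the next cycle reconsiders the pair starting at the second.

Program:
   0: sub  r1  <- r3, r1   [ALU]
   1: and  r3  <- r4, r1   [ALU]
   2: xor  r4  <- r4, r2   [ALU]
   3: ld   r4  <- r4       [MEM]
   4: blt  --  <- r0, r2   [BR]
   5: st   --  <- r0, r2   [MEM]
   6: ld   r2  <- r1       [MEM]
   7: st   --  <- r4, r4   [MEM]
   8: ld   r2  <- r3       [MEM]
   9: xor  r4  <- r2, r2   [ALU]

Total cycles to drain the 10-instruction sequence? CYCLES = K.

  cy0 -> i0 (sub) RAW r1
  cy1 -> i1&i2 (and xor) pair
  cy2 -> i3&i4 (ld blt) pair
  cy3 -> i5 (st) no-port MEM/MEM
  cy4 -> i6 (ld) no-port MEM/MEM
  cy5 -> i7 (st) no-port MEM/MEM
  cy6 -> i8 (ld) RAW r2
  cy7 -> i9 (xor) tail

CYCLES = 8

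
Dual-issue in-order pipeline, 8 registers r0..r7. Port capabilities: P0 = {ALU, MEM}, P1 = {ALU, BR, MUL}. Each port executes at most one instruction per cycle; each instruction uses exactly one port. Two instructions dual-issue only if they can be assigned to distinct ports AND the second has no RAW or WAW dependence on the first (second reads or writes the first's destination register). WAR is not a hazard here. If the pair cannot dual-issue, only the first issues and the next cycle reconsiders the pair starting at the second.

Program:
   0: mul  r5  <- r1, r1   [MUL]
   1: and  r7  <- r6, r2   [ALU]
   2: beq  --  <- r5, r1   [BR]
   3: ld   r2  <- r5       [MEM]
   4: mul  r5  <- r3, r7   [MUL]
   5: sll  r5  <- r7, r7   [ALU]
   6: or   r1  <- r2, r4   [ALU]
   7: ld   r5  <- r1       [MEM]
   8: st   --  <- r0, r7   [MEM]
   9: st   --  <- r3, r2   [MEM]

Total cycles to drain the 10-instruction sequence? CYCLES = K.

CYCLES = 7

t=0 i0+i1:mul;and ; pair
t=1 i2+i3:beq;ld ; pair
t=2 i4:mul ; WAW r5
t=3 i5+i6:sll;or ; pair
t=4 i7:ld ; no-port MEM/MEM
t=5 i8:st ; no-port MEM/MEM
t=6 i9:st ; tail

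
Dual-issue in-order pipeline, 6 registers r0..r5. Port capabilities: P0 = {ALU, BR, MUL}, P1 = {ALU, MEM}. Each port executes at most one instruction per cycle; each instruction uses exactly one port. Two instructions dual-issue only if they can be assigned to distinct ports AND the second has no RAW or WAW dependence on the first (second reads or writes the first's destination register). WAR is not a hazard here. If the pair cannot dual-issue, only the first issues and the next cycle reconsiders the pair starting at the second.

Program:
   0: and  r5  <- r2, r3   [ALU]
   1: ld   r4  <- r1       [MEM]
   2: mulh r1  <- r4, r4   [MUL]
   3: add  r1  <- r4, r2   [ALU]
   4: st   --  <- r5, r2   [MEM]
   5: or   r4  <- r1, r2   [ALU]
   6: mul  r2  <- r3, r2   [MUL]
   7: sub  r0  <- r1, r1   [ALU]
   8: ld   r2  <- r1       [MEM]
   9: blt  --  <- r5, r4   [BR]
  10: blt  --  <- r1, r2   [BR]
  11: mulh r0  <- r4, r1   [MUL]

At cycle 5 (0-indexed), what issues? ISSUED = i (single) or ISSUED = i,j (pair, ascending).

ISSUED = 9

  cy0 -> i0/i1 (and.ALU+ld.MEM) pair
  cy1 -> i2 (mulh.MUL) WAW r1
  cy2 -> i3/i4 (add.ALU+st.MEM) pair
  cy3 -> i5/i6 (or.ALU+mul.MUL) pair
  cy4 -> i7/i8 (sub.ALU+ld.MEM) pair
  cy5 -> i9 (blt.BR) no-port BR/BR
  cy6 -> i10 (blt.BR) no-port BR/MUL
  cy7 -> i11 (mulh.MUL) tail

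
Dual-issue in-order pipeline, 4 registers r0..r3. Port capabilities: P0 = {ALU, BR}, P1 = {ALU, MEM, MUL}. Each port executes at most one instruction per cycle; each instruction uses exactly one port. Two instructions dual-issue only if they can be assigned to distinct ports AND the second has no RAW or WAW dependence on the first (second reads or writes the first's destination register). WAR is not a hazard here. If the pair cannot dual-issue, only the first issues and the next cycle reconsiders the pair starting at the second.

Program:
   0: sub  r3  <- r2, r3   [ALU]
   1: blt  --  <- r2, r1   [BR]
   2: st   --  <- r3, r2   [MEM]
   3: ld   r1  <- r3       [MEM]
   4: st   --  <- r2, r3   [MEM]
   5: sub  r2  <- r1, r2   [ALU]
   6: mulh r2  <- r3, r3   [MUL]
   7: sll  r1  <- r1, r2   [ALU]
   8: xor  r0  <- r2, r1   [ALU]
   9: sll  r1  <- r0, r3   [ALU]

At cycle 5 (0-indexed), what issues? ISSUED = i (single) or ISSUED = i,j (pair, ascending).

ISSUED = 7

t=0 i0/i1:sub.ALU/blt.BR ; pair
t=1 i2:st.MEM ; no-port MEM/MEM
t=2 i3:ld.MEM ; no-port MEM/MEM
t=3 i4/i5:st.MEM/sub.ALU ; pair
t=4 i6:mulh.MUL ; RAW r2
t=5 i7:sll.ALU ; RAW r1
t=6 i8:xor.ALU ; RAW r0
t=7 i9:sll.ALU ; tail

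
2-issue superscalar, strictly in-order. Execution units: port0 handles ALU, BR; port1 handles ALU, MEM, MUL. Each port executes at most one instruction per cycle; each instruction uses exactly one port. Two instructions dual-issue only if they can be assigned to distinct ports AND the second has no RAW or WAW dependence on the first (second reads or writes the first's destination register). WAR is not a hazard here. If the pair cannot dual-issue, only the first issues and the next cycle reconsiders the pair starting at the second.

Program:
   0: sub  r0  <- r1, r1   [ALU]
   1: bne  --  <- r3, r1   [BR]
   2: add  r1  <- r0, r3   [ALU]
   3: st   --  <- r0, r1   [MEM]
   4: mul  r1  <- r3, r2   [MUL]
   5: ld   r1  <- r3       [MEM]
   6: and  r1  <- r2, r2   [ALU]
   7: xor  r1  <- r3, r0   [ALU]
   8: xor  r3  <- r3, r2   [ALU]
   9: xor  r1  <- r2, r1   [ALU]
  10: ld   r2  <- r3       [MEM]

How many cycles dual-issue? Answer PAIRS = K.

  cy0 -> i0/i1 (sub.ALU;bne.BR) 2-wide
  cy1 -> i2 (add.ALU) RAW r1
  cy2 -> i3 (st.MEM) no-port MEM/MUL
  cy3 -> i4 (mul.MUL) no-port MUL/MEM
  cy4 -> i5 (ld.MEM) WAW r1
  cy5 -> i6 (and.ALU) WAW r1
  cy6 -> i7/i8 (xor.ALU;xor.ALU) 2-wide
  cy7 -> i9/i10 (xor.ALU;ld.MEM) 2-wide

PAIRS = 3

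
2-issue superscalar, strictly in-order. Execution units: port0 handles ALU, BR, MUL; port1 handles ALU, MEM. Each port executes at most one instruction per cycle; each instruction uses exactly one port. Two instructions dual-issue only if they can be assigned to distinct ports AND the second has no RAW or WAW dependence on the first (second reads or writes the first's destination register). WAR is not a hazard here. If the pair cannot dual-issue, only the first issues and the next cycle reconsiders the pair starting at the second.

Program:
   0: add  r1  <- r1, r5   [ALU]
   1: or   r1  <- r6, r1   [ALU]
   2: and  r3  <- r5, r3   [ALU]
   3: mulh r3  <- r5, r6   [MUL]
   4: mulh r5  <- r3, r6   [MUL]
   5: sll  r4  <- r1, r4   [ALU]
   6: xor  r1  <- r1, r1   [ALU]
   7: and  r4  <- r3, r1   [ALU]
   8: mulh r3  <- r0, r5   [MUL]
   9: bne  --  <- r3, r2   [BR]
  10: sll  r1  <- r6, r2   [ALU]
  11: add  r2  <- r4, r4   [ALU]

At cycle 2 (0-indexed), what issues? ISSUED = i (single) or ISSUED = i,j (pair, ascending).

ISSUED = 3

  cy0 -> i0 (add.ALU) RAW+WAW r1
  cy1 -> i1,i2 (or.ALU/and.ALU) dual
  cy2 -> i3 (mulh.MUL) no-port MUL/MUL
  cy3 -> i4,i5 (mulh.MUL/sll.ALU) dual
  cy4 -> i6 (xor.ALU) RAW r1
  cy5 -> i7,i8 (and.ALU/mulh.MUL) dual
  cy6 -> i9,i10 (bne.BR/sll.ALU) dual
  cy7 -> i11 (add.ALU) tail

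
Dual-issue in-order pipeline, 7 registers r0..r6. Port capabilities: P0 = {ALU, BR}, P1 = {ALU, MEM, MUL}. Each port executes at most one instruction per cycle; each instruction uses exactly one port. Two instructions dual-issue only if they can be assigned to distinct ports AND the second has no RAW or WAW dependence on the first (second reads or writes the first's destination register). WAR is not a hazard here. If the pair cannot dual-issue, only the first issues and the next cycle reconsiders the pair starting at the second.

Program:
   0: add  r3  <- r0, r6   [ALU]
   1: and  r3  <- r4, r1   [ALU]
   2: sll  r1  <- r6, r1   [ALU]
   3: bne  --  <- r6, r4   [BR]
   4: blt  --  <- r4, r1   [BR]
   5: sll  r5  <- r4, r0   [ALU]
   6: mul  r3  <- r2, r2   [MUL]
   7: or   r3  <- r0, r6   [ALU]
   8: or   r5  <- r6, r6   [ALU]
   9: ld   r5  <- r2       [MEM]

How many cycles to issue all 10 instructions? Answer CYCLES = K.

0. add.ALU @i0  | WAW r3
1. and.ALU+sll.ALU @i1/i2  | pair
2. bne.BR @i3  | no-port BR/BR
3. blt.BR+sll.ALU @i4/i5  | pair
4. mul.MUL @i6  | WAW r3
5. or.ALU+or.ALU @i7/i8  | pair
6. ld.MEM @i9  | tail

CYCLES = 7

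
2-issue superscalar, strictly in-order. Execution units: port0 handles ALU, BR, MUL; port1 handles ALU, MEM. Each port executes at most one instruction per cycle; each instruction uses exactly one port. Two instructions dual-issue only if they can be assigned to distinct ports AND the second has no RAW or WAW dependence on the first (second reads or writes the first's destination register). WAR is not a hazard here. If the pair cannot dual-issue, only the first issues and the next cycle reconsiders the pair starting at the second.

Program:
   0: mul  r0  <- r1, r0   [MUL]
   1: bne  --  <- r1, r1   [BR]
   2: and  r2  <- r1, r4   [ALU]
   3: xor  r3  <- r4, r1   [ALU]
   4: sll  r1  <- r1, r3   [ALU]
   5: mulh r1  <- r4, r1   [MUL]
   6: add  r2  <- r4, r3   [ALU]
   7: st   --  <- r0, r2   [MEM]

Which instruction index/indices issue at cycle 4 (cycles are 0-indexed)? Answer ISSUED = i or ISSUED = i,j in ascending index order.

c0: i0 mul.MUL  no-port MUL/BR
c1: i1,i2 bne.BR+and.ALU  pair
c2: i3 xor.ALU  RAW r3
c3: i4 sll.ALU  RAW+WAW r1
c4: i5,i6 mulh.MUL+add.ALU  pair
c5: i7 st.MEM  tail

ISSUED = 5,6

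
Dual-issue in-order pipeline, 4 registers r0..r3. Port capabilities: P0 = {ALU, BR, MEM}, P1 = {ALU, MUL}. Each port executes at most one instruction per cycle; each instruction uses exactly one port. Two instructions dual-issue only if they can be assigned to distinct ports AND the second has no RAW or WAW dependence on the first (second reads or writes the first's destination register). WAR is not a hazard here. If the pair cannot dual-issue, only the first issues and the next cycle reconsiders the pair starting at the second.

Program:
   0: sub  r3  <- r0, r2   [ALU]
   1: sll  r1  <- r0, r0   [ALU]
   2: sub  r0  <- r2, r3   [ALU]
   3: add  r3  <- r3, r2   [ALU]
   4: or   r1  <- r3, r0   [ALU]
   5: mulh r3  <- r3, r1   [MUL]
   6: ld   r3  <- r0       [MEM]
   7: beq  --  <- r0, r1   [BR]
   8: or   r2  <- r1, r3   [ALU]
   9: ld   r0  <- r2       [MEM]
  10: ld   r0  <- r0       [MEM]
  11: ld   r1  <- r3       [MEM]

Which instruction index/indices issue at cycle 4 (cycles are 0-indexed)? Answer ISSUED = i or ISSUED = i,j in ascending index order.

[0] i0/i1  sub;sll  -- 2-wide
[1] i2/i3  sub;add  -- 2-wide
[2] i4  or  -- RAW r1
[3] i5  mulh  -- WAW r3
[4] i6  ld  -- no-port MEM/BR
[5] i7/i8  beq;or  -- 2-wide
[6] i9  ld  -- no-port MEM/MEM
[7] i10  ld  -- no-port MEM/MEM
[8] i11  ld  -- tail

ISSUED = 6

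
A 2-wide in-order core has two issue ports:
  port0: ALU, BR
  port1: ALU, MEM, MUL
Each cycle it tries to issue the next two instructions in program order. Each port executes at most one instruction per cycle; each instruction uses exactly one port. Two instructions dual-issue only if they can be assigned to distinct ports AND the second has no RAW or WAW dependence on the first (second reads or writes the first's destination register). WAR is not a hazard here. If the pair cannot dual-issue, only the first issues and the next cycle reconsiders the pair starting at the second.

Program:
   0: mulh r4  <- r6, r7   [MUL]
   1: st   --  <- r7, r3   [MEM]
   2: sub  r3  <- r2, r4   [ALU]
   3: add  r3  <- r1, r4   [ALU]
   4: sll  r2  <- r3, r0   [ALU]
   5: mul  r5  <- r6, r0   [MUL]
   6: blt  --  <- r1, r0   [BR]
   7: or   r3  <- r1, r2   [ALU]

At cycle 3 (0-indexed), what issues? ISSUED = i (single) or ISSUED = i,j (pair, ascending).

0. mulh @i0  | no-port MUL/MEM
1. st;sub @i1/i2  | dual
2. add @i3  | RAW r3
3. sll;mul @i4/i5  | dual
4. blt;or @i6/i7  | dual

ISSUED = 4,5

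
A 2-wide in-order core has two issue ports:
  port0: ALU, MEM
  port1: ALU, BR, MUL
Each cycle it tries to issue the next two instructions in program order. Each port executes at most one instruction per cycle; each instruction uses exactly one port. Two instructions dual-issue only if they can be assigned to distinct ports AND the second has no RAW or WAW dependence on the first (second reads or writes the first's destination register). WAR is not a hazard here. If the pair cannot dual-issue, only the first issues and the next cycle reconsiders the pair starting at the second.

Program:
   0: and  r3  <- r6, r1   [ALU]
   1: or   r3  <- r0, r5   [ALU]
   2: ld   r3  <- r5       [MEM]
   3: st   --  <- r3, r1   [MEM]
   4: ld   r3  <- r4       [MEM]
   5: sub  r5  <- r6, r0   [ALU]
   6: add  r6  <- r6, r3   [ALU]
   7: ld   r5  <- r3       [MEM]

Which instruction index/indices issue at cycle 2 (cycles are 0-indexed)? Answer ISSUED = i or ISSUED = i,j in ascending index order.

[0] i0  and  -- WAW r3
[1] i1  or  -- WAW r3
[2] i2  ld  -- no-port MEM/MEM
[3] i3  st  -- no-port MEM/MEM
[4] i4,i5  ld+sub  -- 2-wide
[5] i6,i7  add+ld  -- 2-wide

ISSUED = 2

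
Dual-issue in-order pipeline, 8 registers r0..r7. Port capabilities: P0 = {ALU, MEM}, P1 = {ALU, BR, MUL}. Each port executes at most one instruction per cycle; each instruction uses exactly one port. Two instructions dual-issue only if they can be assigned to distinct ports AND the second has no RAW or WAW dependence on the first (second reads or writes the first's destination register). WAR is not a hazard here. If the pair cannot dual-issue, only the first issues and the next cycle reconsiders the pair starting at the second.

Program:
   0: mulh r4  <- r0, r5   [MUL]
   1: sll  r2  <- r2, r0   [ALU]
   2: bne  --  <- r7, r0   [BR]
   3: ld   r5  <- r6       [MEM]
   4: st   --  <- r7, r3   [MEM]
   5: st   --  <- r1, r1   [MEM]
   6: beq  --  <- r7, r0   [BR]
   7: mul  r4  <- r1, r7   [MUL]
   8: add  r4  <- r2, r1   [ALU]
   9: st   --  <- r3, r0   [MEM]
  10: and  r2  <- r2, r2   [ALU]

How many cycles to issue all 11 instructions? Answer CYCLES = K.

CYCLES = 7

0. mulh.MUL;sll.ALU @i0+i1  | pair
1. bne.BR;ld.MEM @i2+i3  | pair
2. st.MEM @i4  | no-port MEM/MEM
3. st.MEM;beq.BR @i5+i6  | pair
4. mul.MUL @i7  | WAW r4
5. add.ALU;st.MEM @i8+i9  | pair
6. and.ALU @i10  | tail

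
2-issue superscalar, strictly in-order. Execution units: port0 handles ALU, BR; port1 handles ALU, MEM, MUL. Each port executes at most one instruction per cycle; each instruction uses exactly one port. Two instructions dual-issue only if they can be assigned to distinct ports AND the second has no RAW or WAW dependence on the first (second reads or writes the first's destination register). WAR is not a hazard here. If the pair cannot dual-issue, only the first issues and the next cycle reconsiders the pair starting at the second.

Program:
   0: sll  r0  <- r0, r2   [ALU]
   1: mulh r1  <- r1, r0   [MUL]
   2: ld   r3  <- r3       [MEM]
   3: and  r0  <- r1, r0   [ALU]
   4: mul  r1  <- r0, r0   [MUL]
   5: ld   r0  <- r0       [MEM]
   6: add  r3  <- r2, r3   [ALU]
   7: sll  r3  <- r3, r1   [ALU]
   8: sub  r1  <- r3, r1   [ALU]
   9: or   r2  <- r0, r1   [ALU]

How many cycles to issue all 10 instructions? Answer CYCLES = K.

CYCLES = 8

0. sll.ALU @i0  | RAW r0
1. mulh.MUL @i1  | no-port MUL/MEM
2. ld.MEM and.ALU @i2&i3  | dual
3. mul.MUL @i4  | no-port MUL/MEM
4. ld.MEM add.ALU @i5&i6  | dual
5. sll.ALU @i7  | RAW r3
6. sub.ALU @i8  | RAW r1
7. or.ALU @i9  | tail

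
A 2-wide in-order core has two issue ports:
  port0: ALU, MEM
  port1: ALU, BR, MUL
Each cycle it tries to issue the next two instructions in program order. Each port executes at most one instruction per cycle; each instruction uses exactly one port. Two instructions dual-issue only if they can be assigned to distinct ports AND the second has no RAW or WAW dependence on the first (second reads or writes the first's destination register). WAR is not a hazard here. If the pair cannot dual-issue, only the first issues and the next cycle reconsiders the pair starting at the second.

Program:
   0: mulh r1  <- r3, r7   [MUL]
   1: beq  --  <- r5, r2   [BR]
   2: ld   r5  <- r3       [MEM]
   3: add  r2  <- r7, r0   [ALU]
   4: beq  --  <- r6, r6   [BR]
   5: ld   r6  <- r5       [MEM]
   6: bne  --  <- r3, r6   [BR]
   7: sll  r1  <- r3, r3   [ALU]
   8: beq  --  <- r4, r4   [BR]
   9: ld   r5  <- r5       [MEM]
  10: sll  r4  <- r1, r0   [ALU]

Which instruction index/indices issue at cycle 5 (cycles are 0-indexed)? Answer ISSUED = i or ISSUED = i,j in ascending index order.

ISSUED = 8,9

c0: i0 mulh  no-port MUL/BR
c1: i1/i2 beq+ld  2-wide
c2: i3/i4 add+beq  2-wide
c3: i5 ld  RAW r6
c4: i6/i7 bne+sll  2-wide
c5: i8/i9 beq+ld  2-wide
c6: i10 sll  tail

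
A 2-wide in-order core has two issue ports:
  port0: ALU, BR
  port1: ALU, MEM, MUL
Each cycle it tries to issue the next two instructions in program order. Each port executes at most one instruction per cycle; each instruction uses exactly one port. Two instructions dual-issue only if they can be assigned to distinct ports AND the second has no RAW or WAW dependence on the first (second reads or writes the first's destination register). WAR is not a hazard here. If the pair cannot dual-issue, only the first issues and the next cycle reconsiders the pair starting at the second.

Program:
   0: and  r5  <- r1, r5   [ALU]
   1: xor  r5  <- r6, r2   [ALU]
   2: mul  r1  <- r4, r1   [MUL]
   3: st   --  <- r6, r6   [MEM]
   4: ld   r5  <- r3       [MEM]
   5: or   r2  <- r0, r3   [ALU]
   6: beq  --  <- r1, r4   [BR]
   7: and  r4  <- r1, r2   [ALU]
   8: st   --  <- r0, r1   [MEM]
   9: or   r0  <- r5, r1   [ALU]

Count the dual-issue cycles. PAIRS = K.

  cy0 -> i0 (and.ALU) WAW r5
  cy1 -> i1/i2 (xor.ALU;mul.MUL) pair
  cy2 -> i3 (st.MEM) no-port MEM/MEM
  cy3 -> i4/i5 (ld.MEM;or.ALU) pair
  cy4 -> i6/i7 (beq.BR;and.ALU) pair
  cy5 -> i8/i9 (st.MEM;or.ALU) pair

PAIRS = 4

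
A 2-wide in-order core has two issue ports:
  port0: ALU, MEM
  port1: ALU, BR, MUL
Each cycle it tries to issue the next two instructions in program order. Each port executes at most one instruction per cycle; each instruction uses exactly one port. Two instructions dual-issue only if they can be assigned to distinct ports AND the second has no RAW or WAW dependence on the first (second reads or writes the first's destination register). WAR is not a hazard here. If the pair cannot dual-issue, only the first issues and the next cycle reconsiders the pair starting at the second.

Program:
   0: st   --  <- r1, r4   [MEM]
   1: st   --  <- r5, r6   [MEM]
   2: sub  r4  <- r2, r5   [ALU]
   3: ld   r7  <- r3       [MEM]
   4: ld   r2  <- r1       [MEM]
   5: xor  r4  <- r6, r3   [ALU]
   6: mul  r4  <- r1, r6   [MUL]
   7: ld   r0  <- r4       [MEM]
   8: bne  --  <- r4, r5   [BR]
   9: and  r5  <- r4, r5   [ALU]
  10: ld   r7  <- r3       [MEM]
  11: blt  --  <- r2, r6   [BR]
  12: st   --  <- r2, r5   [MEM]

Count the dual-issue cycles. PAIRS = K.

PAIRS = 5

0. st @i0  | no-port MEM/MEM
1. st/sub @i1&i2  | pair
2. ld @i3  | no-port MEM/MEM
3. ld/xor @i4&i5  | pair
4. mul @i6  | RAW r4
5. ld/bne @i7&i8  | pair
6. and/ld @i9&i10  | pair
7. blt/st @i11&i12  | pair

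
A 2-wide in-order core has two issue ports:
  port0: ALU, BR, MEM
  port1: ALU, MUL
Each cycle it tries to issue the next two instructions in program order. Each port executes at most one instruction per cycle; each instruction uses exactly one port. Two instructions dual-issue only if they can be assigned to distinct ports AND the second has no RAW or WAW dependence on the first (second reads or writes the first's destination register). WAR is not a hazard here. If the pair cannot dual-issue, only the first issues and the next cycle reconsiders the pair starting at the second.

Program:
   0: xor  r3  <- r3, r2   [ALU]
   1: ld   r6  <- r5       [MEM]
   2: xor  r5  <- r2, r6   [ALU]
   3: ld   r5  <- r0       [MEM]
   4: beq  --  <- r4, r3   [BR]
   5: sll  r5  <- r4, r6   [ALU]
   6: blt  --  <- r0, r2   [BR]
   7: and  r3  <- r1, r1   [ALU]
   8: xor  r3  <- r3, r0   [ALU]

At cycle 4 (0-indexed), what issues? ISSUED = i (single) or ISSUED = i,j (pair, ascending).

t=0 i0,i1:xor;ld ; dual
t=1 i2:xor ; WAW r5
t=2 i3:ld ; no-port MEM/BR
t=3 i4,i5:beq;sll ; dual
t=4 i6,i7:blt;and ; dual
t=5 i8:xor ; tail

ISSUED = 6,7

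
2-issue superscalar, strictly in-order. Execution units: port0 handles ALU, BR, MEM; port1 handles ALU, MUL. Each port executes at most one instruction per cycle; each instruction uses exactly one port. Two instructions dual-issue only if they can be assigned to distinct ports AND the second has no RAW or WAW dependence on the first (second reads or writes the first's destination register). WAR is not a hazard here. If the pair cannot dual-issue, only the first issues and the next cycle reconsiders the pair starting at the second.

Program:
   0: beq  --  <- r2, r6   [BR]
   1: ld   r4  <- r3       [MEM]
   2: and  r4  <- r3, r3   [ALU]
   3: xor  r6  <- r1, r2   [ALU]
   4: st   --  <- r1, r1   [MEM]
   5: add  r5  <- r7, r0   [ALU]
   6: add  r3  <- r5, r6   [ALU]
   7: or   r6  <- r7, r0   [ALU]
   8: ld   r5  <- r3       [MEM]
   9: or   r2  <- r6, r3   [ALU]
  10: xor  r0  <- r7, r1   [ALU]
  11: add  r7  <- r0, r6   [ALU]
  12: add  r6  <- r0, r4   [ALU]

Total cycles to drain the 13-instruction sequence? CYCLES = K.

[0] i0  beq  -- no-port BR/MEM
[1] i1  ld  -- WAW r4
[2] i2+i3  and;xor  -- pair
[3] i4+i5  st;add  -- pair
[4] i6+i7  add;or  -- pair
[5] i8+i9  ld;or  -- pair
[6] i10  xor  -- RAW r0
[7] i11+i12  add;add  -- pair

CYCLES = 8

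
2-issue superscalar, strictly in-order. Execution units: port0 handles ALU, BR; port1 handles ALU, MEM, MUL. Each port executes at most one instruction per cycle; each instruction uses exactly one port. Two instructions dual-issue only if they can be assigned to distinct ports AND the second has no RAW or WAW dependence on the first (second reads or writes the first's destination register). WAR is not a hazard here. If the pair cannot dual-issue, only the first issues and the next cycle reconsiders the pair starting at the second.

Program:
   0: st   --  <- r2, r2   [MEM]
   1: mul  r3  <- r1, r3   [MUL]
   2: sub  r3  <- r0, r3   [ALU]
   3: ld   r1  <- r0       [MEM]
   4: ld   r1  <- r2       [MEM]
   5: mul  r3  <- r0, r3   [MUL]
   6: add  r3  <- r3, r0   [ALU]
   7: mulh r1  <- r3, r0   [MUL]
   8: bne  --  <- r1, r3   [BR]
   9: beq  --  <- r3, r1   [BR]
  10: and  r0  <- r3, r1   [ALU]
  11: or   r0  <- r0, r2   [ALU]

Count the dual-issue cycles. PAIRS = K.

PAIRS = 2

t=0 i0:st.MEM ; no-port MEM/MUL
t=1 i1:mul.MUL ; RAW+WAW r3
t=2 i2/i3:sub.ALU+ld.MEM ; pair
t=3 i4:ld.MEM ; no-port MEM/MUL
t=4 i5:mul.MUL ; RAW+WAW r3
t=5 i6:add.ALU ; RAW r3
t=6 i7:mulh.MUL ; RAW r1
t=7 i8:bne.BR ; no-port BR/BR
t=8 i9/i10:beq.BR+and.ALU ; pair
t=9 i11:or.ALU ; tail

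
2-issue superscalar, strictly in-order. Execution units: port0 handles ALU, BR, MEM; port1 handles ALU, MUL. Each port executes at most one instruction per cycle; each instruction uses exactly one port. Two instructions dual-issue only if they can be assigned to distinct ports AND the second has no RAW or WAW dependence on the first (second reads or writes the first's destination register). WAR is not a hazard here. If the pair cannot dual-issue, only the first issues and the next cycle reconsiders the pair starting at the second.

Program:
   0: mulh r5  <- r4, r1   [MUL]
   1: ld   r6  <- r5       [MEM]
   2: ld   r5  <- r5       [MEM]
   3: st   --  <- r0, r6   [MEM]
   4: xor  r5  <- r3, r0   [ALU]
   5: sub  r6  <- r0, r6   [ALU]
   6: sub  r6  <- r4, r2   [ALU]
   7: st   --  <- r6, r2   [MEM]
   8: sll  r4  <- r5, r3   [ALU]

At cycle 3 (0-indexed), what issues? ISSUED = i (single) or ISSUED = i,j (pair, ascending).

c0: i0 mulh.MUL  RAW r5
c1: i1 ld.MEM  no-port MEM/MEM
c2: i2 ld.MEM  no-port MEM/MEM
c3: i3,i4 st.MEM xor.ALU  dual
c4: i5 sub.ALU  WAW r6
c5: i6 sub.ALU  RAW r6
c6: i7,i8 st.MEM sll.ALU  dual

ISSUED = 3,4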